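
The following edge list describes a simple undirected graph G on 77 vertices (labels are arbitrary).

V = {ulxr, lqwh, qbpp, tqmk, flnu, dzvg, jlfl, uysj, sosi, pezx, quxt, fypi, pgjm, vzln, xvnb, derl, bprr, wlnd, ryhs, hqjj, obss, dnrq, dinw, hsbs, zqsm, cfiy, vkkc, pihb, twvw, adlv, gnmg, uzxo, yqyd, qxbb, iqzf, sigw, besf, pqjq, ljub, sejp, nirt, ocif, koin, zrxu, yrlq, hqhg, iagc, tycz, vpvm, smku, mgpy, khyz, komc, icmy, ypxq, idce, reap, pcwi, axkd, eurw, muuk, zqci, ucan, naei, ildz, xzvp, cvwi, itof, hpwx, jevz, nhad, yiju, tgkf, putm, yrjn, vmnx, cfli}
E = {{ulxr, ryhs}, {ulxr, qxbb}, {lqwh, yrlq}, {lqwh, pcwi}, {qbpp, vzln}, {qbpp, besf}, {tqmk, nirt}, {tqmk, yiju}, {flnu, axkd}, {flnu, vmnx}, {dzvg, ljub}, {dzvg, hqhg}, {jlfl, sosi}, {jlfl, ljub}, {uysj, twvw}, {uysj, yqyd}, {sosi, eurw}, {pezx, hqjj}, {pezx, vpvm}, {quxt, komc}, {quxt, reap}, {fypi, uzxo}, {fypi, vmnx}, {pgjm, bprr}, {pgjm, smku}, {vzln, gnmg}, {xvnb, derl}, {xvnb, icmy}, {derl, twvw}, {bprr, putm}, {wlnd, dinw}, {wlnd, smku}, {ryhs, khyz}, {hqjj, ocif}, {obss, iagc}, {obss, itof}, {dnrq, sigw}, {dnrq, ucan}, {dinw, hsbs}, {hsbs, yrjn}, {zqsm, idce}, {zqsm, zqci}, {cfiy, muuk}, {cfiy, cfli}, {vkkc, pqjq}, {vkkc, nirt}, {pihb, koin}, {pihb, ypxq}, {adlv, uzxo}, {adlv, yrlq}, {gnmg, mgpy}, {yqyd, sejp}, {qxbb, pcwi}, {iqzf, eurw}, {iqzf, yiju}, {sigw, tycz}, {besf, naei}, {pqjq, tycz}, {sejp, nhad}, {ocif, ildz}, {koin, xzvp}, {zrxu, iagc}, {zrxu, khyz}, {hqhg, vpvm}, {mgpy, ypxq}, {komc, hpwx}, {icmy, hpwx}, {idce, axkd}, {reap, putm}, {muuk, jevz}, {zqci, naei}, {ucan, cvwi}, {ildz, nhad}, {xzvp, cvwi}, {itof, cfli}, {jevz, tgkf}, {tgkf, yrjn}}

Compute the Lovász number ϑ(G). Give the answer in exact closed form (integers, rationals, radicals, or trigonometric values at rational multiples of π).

77*cos(pi/77)/(cos(pi/77) + 1)

N(qxbb) = {ulxr, pcwi}, |N(qxbb)| = 2.
Vertex zqci has 2 neighbors: zqsm, naei.
deg(xzvp) = 2; N(xzvp) = {koin, cvwi}.
N(muuk) = {cfiy, jevz}, |N(muuk)| = 2.
Regular of degree 2 on 77 vertices: a single 77-cycle (edge-transitive).
Distinct eigenvalues (to 5 d.p.): [2.0, 1.99335, 1.97342, 1.94037, 1.89441, 1.83583, 1.76504, 1.68251, 1.58877, 1.48447, 1.37028, 1.24698, 1.11538, 0.97635, 0.83083, 0.67978, 0.5242, 0.36514, 0.20365, 0.0408, -0.12232, -0.28463, -0.44504, -0.60249, -0.75593, -0.90434, -1.04674, -1.18216, -1.30972, -1.42856, -1.5379, -1.637, -1.72521, -1.80194, -1.86667, -1.91899, -1.95853, -1.98504, -1.99834].
Lovász (edge-transitive): ϑ = −77·(-2*cos(pi/77))/((2)−(-2*cos(pi/77))) = 77*cos(pi/77)/(cos(pi/77) + 1).
Numerically 38.483973.
Check 38 ≤ 77*cos(pi/77)/(cos(pi/77) + 1) ≤ 39: both strict.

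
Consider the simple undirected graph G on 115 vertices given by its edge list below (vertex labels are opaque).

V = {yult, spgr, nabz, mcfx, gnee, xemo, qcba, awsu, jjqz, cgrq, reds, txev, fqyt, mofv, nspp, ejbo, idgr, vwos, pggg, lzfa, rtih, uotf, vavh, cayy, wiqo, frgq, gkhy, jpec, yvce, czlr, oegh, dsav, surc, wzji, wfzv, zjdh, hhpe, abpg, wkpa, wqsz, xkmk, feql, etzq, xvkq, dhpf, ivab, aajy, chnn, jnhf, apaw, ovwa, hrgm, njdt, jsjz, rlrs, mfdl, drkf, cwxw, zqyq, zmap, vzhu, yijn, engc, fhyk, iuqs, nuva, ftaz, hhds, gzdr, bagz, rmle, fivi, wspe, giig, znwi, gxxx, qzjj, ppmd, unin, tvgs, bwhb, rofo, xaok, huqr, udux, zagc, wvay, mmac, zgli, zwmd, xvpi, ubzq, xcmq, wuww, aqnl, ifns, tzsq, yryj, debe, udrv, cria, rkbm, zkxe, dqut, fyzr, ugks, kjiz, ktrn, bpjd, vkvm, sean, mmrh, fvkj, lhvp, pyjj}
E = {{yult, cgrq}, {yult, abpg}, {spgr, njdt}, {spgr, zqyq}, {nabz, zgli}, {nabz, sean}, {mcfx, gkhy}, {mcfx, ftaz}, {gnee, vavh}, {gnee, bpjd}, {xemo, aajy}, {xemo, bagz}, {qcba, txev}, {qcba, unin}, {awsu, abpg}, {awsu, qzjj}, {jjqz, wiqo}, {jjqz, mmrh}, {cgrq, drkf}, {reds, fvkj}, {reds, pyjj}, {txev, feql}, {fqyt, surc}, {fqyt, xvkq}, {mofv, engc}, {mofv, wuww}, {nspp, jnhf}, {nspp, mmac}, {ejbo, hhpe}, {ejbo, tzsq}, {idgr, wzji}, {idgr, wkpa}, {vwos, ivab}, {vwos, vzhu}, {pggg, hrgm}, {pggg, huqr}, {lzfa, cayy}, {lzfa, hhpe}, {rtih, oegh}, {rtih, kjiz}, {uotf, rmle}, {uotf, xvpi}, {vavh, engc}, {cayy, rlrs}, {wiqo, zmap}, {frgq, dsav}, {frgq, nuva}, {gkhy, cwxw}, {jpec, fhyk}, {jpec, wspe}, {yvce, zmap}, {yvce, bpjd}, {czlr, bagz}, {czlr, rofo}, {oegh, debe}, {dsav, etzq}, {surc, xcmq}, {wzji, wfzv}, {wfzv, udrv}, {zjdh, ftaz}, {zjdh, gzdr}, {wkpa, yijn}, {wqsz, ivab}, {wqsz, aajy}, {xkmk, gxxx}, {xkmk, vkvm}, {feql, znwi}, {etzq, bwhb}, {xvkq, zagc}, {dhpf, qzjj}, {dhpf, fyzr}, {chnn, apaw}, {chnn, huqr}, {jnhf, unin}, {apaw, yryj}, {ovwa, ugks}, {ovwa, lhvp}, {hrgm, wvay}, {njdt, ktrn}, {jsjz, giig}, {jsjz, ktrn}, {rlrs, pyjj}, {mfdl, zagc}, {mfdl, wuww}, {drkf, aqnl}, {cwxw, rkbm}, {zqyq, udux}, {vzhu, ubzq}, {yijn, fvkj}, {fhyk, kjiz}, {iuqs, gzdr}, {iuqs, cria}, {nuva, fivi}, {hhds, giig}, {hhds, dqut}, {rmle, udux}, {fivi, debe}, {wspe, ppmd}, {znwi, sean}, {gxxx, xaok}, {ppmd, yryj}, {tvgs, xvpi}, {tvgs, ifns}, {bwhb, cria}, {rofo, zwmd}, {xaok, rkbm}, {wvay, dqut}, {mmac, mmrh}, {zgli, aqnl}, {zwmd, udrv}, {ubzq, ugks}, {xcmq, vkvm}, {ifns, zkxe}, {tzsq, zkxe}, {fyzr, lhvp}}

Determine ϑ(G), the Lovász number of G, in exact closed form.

115*cos(pi/115)/(cos(pi/115) + 1)

deg(xvpi) = 2; N(xvpi) = {uotf, tvgs}.
Vertex fhyk has 2 neighbors: jpec, kjiz.
Vertex uotf has 2 neighbors: rmle, xvpi.
N(idgr) = {wzji, wkpa}, |N(idgr)| = 2.
115-vertex 2-regular graph: the odd cycle C_{115}.
Distinct eigenvalues (to 3 d.p.): [2.0, 1.997, 1.988, 1.973, 1.952, 1.926, 1.893, 1.856, 1.812, 1.763, 1.709, 1.65, 1.585, 1.516, 1.443, 1.365, 1.283, 1.198, 1.108, 1.016, 0.92, 0.822, 0.721, 0.618, 0.513, 0.407, 0.299, 0.191, 0.082, -0.027, -0.136, -0.245, -0.353, -0.46, -0.566, -0.67, -0.772, -0.871, -0.968, -1.062, -1.153, -1.241, -1.325, -1.405, -1.48, -1.551, -1.618, -1.68, -1.737, -1.788, -1.834, -1.875, -1.91, -1.94, -1.964, -1.981, -1.993, -1.999].
With N=115: ϑ(G) = 115·(-(-1)*2*cos(pi/115))/(2−(-2*cos(pi/115))) = 115*cos(pi/115)/(cos(pi/115) + 1).
≈ 57.4892708 (to 7 d.p.).
Sandwich: α(G)=57 ≤ ϑ(G)=115*cos(pi/115)/(cos(pi/115) + 1) ≤ χ(Ḡ)=58 (both strict).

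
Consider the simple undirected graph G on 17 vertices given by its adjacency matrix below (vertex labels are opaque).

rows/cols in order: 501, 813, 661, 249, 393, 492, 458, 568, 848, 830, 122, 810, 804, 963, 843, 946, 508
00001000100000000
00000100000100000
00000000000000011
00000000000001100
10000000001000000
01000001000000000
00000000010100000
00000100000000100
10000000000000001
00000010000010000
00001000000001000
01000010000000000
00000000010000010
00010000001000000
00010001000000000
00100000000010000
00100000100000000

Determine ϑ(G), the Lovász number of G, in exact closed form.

17*cos(pi/17)/(cos(pi/17) + 1)

Vertex 492 has 2 neighbors: 813, 568.
Vertex 810 has 2 neighbors: 813, 458.
Vertex 804 has 2 neighbors: 830, 946.
deg(848) = 2; N(848) = {501, 508}.
Every vertex has degree 2 (N=17); the odd cycle C_{17}.
A has 9 distinct eigenvalues ≈ [2.0, 1.864944, 1.478018, 0.891477, 0.184537, -0.547326, -1.205269, -1.700434, -1.965946].
λ_max=2, λ_min=-2*cos(pi/17); ϑ = −17·λ_min/(λ_max−λ_min) = 17*cos(pi/17)/(cos(pi/17) + 1).
ϑ(G) ≈ 8.42701.
8 ≤ 17*cos(pi/17)/(cos(pi/17) + 1) ≤ 9: both strict.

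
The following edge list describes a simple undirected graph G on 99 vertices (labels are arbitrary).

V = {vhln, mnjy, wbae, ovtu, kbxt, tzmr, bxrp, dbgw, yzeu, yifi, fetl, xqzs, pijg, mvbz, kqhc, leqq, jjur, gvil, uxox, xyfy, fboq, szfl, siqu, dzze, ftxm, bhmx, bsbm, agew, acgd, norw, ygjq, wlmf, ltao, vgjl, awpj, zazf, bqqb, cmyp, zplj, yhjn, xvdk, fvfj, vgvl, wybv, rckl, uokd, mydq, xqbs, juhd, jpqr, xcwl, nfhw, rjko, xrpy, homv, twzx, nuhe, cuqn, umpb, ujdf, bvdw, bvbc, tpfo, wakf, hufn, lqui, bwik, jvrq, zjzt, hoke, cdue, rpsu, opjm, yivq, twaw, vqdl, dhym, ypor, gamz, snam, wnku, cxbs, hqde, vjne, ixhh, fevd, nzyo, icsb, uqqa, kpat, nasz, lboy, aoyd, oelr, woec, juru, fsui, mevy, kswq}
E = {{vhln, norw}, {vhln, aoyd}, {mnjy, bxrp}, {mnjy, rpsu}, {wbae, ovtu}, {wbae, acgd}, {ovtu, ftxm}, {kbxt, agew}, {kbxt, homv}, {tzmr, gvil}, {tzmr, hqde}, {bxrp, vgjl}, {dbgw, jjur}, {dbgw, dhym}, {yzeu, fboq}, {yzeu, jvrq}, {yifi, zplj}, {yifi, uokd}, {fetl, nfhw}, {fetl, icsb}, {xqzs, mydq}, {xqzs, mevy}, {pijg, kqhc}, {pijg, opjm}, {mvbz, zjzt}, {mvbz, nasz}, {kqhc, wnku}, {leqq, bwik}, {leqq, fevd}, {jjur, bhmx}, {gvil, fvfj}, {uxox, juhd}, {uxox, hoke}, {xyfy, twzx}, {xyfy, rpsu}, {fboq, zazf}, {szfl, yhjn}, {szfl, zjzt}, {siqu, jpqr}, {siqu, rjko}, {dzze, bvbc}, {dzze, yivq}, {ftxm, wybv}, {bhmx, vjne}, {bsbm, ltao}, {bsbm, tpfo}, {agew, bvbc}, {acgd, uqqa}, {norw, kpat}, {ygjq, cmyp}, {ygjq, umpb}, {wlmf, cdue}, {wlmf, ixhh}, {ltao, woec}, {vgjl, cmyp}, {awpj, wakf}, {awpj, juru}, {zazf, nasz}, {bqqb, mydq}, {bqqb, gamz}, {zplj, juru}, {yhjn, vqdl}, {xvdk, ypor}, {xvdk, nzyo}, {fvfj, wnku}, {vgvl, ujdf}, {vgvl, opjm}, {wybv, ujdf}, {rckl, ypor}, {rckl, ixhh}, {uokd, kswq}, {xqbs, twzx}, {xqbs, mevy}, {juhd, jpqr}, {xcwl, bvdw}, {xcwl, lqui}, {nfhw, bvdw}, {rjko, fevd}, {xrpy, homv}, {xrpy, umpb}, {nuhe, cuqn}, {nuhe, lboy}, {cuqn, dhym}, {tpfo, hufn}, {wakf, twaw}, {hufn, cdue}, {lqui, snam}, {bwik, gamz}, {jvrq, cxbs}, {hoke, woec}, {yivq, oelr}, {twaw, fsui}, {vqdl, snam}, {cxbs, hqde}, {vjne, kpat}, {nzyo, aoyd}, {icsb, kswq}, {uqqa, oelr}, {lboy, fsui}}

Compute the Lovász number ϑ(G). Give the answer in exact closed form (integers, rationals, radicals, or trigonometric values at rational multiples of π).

Vertex mevy has 2 neighbors: xqzs, xqbs.
N(cdue) = {wlmf, hufn}, |N(cdue)| = 2.
Vertex umpb has 2 neighbors: ygjq, xrpy.
N(twzx) = {xyfy, xqbs}, |N(twzx)| = 2.
Every vertex has degree 2 (N=99); connected 2-regular on 99 ⇒ C_{99}.
spec(A) ≈ [2.0, 1.996, 1.984, 1.964, 1.936, 1.9, 1.857, 1.806, 1.748, 1.683, 1.611, 1.532, 1.447, 1.357, 1.261, 1.16, 1.054, 0.945, 0.831, 0.714, 0.594, 0.472, 0.347, 0.222, 0.095, -0.032, -0.158, -0.285, -0.41, -0.533, -0.654, -0.773, -0.888, -1.0, -1.108, -1.211, -1.31, -1.403, -1.491, -1.572, -1.647, -1.716, -1.778, -1.832, -1.879, -1.919, -1.951, -1.975, -1.991, -1.999] (distinct, 3 d.p.).
Lovász (edge-transitive): ϑ = −99·(-2*cos(pi/99))/((2)−(-2*cos(pi/99))) = 99*cos(pi/99)/(cos(pi/99) + 1).
Numerically 49.487536.
Check 49 ≤ 99*cos(pi/99)/(cos(pi/99) + 1) ≤ 50: both strict.

99*cos(pi/99)/(cos(pi/99) + 1)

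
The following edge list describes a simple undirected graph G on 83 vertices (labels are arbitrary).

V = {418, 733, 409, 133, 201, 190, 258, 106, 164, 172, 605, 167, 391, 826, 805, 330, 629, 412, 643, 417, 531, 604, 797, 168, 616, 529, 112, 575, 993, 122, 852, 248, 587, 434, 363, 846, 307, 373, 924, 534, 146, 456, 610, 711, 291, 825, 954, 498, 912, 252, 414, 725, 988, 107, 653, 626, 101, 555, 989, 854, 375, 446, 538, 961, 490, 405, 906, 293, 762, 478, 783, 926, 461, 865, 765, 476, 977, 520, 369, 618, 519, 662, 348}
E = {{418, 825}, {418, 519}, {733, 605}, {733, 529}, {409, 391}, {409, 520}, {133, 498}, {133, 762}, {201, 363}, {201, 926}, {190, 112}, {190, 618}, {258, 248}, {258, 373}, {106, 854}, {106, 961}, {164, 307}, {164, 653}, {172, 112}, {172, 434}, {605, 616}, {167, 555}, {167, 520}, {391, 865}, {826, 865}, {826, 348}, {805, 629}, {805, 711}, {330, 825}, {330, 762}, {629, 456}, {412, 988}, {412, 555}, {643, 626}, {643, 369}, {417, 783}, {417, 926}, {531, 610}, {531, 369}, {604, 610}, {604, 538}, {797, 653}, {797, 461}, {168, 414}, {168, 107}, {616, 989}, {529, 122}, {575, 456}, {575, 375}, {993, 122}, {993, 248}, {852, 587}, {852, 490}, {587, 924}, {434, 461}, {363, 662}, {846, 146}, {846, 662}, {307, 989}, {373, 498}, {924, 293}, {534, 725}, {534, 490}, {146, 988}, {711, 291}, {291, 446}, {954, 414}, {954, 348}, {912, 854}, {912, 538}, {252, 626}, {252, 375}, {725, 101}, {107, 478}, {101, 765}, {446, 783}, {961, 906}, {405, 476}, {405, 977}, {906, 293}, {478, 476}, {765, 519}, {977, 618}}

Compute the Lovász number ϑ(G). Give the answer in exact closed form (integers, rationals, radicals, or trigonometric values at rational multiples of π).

83*cos(pi/83)/(cos(pi/83) + 1)

N(106) = {854, 961}, |N(106)| = 2.
deg(783) = 2; N(783) = {417, 446}.
Vertex 954 has 2 neighbors: 414, 348.
Vertex 446 has 2 neighbors: 291, 783.
Regular of degree 2 on 83 vertices: this is C_{83}, the 83-cycle.
Distinct eigenvalues (to 5 d.p.): [2.0, 1.99427, 1.97712, 1.94865, 1.90901, 1.85844, 1.79722, 1.72571, 1.64431, 1.5535, 1.45378, 1.34575, 1.23, 1.1072, 0.97807, 0.84333, 0.70376, 0.56016, 0.41335, 0.26418, 0.11349, -0.03785, -0.18897, -0.33901, -0.48711, -0.63242, -0.7741, -0.91135, -1.04338, -1.16944, -1.28879, -1.40077, -1.50472, -1.60005, -1.68622, -1.76273, -1.82914, -1.88507, -1.93021, -1.96429, -1.98712, -1.99857].
ϑ = −N·λ_min/(λ_max−λ_min) = −83·(-2*cos(pi/83))/(2−(-2*cos(pi/83))) = 83*cos(pi/83)/(cos(pi/83) + 1).
≈ 41.4851326 (to 7 d.p.).
Sandwich: α(G)=41 ≤ ϑ(G)=83*cos(pi/83)/(cos(pi/83) + 1) ≤ χ(Ḡ)=42 (both strict).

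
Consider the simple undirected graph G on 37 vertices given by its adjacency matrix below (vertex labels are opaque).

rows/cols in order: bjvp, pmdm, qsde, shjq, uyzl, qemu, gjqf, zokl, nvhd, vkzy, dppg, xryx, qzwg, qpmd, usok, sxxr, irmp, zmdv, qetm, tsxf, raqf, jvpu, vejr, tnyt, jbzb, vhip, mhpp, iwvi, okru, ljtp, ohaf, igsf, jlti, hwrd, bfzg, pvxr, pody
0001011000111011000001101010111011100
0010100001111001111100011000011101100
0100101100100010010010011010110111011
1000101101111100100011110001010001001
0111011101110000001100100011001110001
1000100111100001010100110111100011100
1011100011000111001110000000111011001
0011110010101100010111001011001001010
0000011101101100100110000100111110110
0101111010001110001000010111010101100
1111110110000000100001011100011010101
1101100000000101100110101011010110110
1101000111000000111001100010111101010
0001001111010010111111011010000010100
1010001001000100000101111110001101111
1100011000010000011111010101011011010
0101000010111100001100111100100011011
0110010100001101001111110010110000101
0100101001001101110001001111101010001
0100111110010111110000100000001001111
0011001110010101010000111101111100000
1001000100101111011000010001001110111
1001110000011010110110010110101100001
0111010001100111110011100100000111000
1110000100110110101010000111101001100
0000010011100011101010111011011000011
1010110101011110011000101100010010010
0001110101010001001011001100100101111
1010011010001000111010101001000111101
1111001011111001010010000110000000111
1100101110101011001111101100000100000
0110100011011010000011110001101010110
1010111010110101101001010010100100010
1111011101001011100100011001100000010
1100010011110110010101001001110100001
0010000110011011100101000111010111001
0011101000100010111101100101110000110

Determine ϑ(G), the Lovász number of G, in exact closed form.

Vertex usok has 18 neighbors: bjvp, qsde, gjqf, vkzy, qpmd, tsxf, jvpu, vejr, tnyt, jbzb, vhip, mhpp, ohaf, igsf, hwrd, bfzg, pvxr, pody.
Vertex iwvi has 18 neighbors: shjq, uyzl, qemu, zokl, vkzy, xryx, sxxr, qetm, raqf, jvpu, jbzb, vhip, okru, igsf, hwrd, bfzg, pvxr, pody.
N(bfzg) = {bjvp, pmdm, qemu, nvhd, vkzy, dppg, xryx, qpmd, usok, zmdv, tsxf, jvpu, jbzb, iwvi, okru, ljtp, igsf, pody}, |N(bfzg)| = 18.
Vertex qemu has 18 neighbors: bjvp, uyzl, zokl, nvhd, vkzy, dppg, sxxr, zmdv, tsxf, vejr, tnyt, vhip, mhpp, iwvi, okru, jlti, hwrd, bfzg.
37-vertex 18-regular graph: strongly regular (37,18,8,9).
A has 3 distinct eigenvalues ≈ [18.0, 2.541381, -3.541381].
ϑ = −N·λ_min/(λ_max−λ_min) = −37·(-sqrt(37)/2 - 1/2)/(18−(-sqrt(37)/2 - 1/2)) = sqrt(37).
ϑ(G) ≈ 6.0828.

sqrt(37)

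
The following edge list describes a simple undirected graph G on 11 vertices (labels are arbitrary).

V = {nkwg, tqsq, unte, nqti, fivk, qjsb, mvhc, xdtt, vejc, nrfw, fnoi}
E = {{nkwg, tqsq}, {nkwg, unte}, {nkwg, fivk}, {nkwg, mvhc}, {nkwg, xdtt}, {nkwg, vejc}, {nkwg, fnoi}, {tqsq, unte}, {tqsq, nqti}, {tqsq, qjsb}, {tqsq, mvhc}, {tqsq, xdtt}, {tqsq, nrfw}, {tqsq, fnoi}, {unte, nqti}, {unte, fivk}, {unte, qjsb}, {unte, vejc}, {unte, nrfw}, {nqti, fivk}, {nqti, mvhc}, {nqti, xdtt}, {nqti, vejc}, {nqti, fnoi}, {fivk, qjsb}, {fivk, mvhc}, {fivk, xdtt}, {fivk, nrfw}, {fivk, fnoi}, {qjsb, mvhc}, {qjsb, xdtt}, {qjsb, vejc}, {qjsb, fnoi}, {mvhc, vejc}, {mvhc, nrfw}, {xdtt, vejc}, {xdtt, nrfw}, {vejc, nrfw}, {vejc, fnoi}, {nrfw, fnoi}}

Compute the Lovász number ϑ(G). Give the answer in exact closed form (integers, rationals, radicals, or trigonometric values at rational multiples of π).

Vertex xdtt has 7 neighbors: nkwg, tqsq, nqti, fivk, qjsb, vejc, nrfw.
deg(fnoi) = 7; N(fnoi) = {nkwg, tqsq, nqti, fivk, qjsb, vejc, nrfw}.
deg(qjsb) = 7; N(qjsb) = {tqsq, unte, fivk, mvhc, xdtt, vejc, fnoi}.
Vertex fivk has 8 neighbors: nkwg, unte, nqti, qjsb, mvhc, xdtt, nrfw, fnoi.
Complete multipartite on [4, 4, 3]: sandwich collapses at ϑ=4.
ϑ(G) ≈ 4.00000.
Lovász sandwich 4 ≤ 4 ≤ 4: collapsed.

4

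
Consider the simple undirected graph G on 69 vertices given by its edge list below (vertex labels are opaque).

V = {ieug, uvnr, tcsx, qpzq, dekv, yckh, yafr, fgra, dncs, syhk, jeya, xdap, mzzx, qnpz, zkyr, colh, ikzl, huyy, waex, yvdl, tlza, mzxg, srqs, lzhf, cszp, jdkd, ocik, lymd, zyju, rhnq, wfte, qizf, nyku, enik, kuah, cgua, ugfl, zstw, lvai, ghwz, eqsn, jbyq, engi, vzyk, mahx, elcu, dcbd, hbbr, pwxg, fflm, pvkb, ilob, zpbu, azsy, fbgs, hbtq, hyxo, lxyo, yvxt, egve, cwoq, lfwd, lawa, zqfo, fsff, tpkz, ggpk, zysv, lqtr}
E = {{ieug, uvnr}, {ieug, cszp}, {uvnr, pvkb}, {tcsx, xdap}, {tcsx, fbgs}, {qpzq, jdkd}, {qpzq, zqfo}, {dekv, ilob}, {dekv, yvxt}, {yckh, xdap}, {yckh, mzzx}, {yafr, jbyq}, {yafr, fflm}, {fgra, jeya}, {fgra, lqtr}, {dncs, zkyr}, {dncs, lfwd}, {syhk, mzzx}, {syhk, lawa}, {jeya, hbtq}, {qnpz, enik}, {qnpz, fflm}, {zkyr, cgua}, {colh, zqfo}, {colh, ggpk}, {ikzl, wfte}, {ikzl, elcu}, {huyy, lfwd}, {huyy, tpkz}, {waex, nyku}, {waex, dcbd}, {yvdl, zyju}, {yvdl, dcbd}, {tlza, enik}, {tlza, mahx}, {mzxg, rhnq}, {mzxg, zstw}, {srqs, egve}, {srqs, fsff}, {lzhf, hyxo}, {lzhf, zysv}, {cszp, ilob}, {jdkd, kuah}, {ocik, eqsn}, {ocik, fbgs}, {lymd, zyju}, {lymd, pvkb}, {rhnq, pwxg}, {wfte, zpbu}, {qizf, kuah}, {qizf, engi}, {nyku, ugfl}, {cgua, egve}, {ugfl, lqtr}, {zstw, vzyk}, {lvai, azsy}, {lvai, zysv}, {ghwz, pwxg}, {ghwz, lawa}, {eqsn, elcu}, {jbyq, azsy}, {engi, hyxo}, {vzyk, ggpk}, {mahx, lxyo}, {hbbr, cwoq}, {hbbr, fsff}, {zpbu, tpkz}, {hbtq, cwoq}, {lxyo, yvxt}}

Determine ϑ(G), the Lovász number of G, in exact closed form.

69*cos(pi/69)/(cos(pi/69) + 1)

deg(lawa) = 2; N(lawa) = {syhk, ghwz}.
N(lfwd) = {dncs, huyy}, |N(lfwd)| = 2.
Vertex eqsn has 2 neighbors: ocik, elcu.
N(fsff) = {srqs, hbbr}, |N(fsff)| = 2.
deg(v) = 2 for all v (|V|=69); connected 2-regular on 69 ⇒ C_{69}.
Distinct eigenvalues (to 4 d.p.): [2.0, 1.9917, 1.9669, 1.9258, 1.8688, 1.7963, 1.7088, 1.6073, 1.4924, 1.3651, 1.2265, 1.0778, 0.9201, 0.7548, 0.5833, 0.4069, 0.2272, 0.0455, -0.1365, -0.3174, -0.4956, -0.6698, -0.8384, -1.0, -1.1534, -1.2972, -1.4302, -1.5514, -1.6598, -1.7544, -1.8344, -1.8993, -1.9484, -1.9814, -1.9979].
Lovász (edge-transitive): ϑ = −69·(-2*cos(pi/69))/((2)−(-2*cos(pi/69))) = 69*cos(pi/69)/(cos(pi/69) + 1).
= 34.482114103… (decimal).
34 ≤ 69*cos(pi/69)/(cos(pi/69) + 1) ≤ 35: both strict.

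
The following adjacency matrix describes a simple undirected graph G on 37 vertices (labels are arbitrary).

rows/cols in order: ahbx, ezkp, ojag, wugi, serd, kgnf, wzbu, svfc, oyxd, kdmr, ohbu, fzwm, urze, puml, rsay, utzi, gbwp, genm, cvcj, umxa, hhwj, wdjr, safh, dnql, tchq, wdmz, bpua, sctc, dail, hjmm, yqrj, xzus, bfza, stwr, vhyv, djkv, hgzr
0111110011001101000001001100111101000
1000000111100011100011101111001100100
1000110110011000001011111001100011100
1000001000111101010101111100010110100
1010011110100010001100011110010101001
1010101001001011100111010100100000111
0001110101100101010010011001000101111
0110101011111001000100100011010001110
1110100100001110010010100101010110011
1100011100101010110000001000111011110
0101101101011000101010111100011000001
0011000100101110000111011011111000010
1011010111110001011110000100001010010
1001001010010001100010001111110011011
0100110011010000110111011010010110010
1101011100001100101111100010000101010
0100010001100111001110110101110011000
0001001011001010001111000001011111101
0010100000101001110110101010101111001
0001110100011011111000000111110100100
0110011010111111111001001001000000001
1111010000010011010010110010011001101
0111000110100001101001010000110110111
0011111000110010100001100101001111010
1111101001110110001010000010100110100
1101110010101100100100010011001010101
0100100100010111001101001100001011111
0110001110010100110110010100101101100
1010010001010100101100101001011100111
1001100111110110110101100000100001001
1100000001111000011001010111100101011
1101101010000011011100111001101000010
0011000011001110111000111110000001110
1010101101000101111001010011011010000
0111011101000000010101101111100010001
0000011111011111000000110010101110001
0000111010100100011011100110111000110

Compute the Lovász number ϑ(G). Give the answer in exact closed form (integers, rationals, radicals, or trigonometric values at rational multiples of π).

sqrt(37)

Vertex serd has 18 neighbors: ahbx, ojag, kgnf, wzbu, svfc, oyxd, ohbu, rsay, cvcj, umxa, dnql, tchq, wdmz, bpua, hjmm, xzus, stwr, hgzr.
deg(svfc) = 18; N(svfc) = {ezkp, ojag, serd, wzbu, oyxd, kdmr, ohbu, fzwm, urze, utzi, umxa, safh, bpua, sctc, hjmm, stwr, vhyv, djkv}.
N(kdmr) = {ahbx, ezkp, kgnf, wzbu, svfc, ohbu, urze, rsay, gbwp, genm, tchq, dail, hjmm, yqrj, bfza, stwr, vhyv, djkv}, |N(kdmr)| = 18.
deg(oyxd) = 18; N(oyxd) = {ahbx, ezkp, ojag, serd, svfc, urze, puml, rsay, genm, hhwj, safh, wdmz, sctc, hjmm, xzus, bfza, djkv, hgzr}.
37-vertex 18-regular graph: strongly regular (37,18,8,9).
The 3 distinct eigenvalues: [18.0, 2.541381, -3.541381].
Lovász (edge-transitive): ϑ = −37·(-sqrt(37)/2 - 1/2)/((18)−(-sqrt(37)/2 - 1/2)) = sqrt(37).
ϑ(G) ≈ 6.08276253.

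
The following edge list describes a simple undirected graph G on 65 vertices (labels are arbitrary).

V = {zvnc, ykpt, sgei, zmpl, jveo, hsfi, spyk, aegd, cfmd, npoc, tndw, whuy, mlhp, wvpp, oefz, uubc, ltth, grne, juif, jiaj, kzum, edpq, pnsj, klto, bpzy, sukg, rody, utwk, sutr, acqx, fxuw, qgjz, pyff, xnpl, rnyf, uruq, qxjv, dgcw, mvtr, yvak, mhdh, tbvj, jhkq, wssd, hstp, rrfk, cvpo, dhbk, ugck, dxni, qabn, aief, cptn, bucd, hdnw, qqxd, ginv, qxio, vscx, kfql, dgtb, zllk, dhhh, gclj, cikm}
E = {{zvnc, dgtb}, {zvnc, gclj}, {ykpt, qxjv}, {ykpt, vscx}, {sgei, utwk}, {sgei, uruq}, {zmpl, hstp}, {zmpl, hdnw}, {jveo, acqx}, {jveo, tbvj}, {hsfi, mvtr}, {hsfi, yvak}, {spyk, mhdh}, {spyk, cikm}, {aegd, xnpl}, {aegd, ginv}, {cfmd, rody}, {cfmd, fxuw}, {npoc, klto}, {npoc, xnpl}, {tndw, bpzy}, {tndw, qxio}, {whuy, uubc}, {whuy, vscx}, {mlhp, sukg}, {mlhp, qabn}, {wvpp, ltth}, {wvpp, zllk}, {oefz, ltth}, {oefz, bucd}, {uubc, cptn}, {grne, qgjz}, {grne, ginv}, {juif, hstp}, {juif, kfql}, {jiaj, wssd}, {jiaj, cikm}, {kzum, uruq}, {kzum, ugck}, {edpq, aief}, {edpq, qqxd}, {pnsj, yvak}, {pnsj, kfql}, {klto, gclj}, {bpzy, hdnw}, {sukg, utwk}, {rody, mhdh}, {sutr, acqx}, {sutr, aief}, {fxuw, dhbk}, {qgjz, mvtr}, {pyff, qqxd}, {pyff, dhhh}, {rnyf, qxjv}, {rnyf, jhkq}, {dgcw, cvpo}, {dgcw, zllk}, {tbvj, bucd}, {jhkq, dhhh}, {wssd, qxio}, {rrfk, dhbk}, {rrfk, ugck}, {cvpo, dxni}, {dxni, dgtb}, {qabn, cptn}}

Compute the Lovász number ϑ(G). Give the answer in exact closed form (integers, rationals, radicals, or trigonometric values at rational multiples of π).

65*cos(pi/65)/(cos(pi/65) + 1)

Vertex bpzy has 2 neighbors: tndw, hdnw.
deg(dhbk) = 2; N(dhbk) = {fxuw, rrfk}.
deg(hsfi) = 2; N(hsfi) = {mvtr, yvak}.
Vertex zmpl has 2 neighbors: hstp, hdnw.
deg(v) = 2 for all v (|V|=65); connected 2-regular on 65 ⇒ C_{65}.
Distinct eigenvalues (to 3 d.p.): [2.0, 1.991, 1.963, 1.916, 1.852, 1.771, 1.673, 1.559, 1.431, 1.29, 1.136, 0.972, 0.799, 0.618, 0.432, 0.241, 0.048, -0.145, -0.337, -0.525, -0.709, -0.886, -1.055, -1.214, -1.362, -1.497, -1.618, -1.724, -1.814, -1.887, -1.942, -1.979, -1.998].
With N=65: ϑ(G) = 65·(-(-1)*2*cos(pi/65))/(2−(-2*cos(pi/65))) = 65*cos(pi/65)/(cos(pi/65) + 1).
≈ 32.48101 (to 5 d.p.).
Sandwich: α(G)=32 ≤ ϑ(G)=65*cos(pi/65)/(cos(pi/65) + 1) ≤ χ(Ḡ)=33 (both strict).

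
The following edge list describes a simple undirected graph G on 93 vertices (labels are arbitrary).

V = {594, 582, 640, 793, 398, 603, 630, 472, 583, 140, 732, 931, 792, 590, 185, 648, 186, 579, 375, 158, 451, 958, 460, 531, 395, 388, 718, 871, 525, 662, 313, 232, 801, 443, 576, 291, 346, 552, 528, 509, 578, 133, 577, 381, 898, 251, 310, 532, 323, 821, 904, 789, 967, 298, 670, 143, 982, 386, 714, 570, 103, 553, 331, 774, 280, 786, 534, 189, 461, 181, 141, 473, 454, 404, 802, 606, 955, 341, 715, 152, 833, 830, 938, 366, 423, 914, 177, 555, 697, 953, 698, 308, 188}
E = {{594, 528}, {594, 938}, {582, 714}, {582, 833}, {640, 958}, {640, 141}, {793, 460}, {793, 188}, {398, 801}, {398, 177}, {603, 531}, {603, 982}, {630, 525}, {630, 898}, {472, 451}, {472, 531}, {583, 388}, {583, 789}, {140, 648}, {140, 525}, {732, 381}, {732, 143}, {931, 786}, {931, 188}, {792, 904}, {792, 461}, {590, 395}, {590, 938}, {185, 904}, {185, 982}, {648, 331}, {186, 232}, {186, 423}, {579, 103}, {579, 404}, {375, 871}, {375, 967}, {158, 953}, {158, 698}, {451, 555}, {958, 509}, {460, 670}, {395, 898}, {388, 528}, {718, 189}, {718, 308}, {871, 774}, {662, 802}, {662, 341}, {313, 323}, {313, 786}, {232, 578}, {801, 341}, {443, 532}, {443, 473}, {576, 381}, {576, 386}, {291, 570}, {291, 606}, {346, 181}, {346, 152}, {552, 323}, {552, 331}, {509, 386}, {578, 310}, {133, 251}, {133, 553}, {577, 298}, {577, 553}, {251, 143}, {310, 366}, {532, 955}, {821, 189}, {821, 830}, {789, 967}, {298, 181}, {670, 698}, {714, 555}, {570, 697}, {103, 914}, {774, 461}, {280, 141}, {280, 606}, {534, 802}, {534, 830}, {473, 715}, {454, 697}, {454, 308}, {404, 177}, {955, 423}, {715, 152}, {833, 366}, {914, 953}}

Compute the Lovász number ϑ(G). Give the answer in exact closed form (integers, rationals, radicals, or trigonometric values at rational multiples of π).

Vertex 698 has 2 neighbors: 158, 670.
N(141) = {640, 280}, |N(141)| = 2.
N(648) = {140, 331}, |N(648)| = 2.
N(323) = {313, 552}, |N(323)| = 2.
Regular of degree 2 on 93 vertices: a single 93-cycle (edge-transitive).
A has 47 distinct eigenvalues ≈ [2.0, 1.995437, 1.98177, 1.95906, 1.927411, 1.886968, 1.837916, 1.780477, 1.714914, 1.641527, 1.56065, 1.472651, 1.377934, 1.276929, 1.170098, 1.057928, 0.940931, 0.819641, 0.694611, 0.566411, 0.435627, 0.302856, 0.168702, 0.033779, -0.101298, -0.235913, -0.369452, -0.501305, -0.630871, -0.757558, -0.880788, -1.0, -1.114649, -1.224212, -1.328189, -1.426106, -1.517516, -1.602002, -1.679179, -1.748693, -1.810229, -1.863505, -1.908279, -1.944345, -1.97154, -1.989739, -1.998859].
Lovász (edge-transitive): ϑ = −93·(-2*cos(pi/93))/((2)−(-2*cos(pi/93))) = 93*cos(pi/93)/(cos(pi/93) + 1).
≈ 46.486732 (to 6 d.p.).
α=46, χ(Ḡ)=47; ϑ=93*cos(pi/93)/(cos(pi/93) + 1) lies between (both strict).

93*cos(pi/93)/(cos(pi/93) + 1)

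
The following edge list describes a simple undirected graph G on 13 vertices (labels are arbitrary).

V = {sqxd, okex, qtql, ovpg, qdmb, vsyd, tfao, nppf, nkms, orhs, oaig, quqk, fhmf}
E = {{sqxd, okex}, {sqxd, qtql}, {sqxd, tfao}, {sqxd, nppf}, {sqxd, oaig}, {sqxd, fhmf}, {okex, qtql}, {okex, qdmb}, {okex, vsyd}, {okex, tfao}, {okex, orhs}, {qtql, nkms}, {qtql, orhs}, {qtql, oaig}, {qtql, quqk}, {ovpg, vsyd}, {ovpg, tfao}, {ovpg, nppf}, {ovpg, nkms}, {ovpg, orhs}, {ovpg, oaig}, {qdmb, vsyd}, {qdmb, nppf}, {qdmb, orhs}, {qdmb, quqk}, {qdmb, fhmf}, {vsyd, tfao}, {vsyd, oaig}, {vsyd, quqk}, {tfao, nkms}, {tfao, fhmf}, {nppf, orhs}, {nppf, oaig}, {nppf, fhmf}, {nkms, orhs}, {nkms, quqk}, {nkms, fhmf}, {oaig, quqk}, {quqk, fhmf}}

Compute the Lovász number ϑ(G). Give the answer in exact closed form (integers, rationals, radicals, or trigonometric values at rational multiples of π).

sqrt(13)

deg(oaig) = 6; N(oaig) = {sqxd, qtql, ovpg, vsyd, nppf, quqk}.
N(quqk) = {qtql, qdmb, vsyd, nkms, oaig, fhmf}, |N(quqk)| = 6.
deg(vsyd) = 6; N(vsyd) = {okex, ovpg, qdmb, tfao, oaig, quqk}.
N(qtql) = {sqxd, okex, nkms, orhs, oaig, quqk}, |N(qtql)| = 6.
G on 13 vertices is 6-regular; SR(13,6,2,3) — a Paley graph.
The 3 distinct eigenvalues: [6.0, 1.303, -2.303].
−13·(-sqrt(13)/2 - 1/2) / ((6)−(-sqrt(13)/2 - 1/2)) = sqrt(13) = ϑ(G).
≈ 3.605551 (to 6 d.p.).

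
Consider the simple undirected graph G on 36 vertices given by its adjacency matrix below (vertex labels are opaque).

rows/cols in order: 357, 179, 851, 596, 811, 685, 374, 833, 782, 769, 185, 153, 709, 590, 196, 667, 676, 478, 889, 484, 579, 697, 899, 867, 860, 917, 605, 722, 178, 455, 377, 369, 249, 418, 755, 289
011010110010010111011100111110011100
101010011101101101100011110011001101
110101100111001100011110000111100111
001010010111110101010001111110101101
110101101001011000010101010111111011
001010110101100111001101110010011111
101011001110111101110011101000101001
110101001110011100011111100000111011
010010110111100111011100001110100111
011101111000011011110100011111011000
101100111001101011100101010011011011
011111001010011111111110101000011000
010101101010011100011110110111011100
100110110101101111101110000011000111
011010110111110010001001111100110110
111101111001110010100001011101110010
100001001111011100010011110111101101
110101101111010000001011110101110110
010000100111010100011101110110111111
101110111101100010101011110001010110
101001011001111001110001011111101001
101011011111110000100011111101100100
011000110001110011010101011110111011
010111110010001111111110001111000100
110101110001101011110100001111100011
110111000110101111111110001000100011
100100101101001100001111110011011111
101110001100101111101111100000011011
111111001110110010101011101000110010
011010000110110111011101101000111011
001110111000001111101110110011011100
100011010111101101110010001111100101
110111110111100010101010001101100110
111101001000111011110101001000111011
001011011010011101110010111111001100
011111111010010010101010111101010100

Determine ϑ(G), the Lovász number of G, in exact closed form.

deg(899) = 21; N(899) = {179, 851, 374, 833, 153, 709, 590, 676, 478, 484, 697, 867, 917, 605, 722, 178, 377, 369, 249, 755, 289}.
Vertex 722 has 21 neighbors: 357, 851, 596, 811, 782, 769, 709, 196, 667, 676, 478, 889, 579, 697, 899, 867, 860, 369, 249, 755, 289.
Vertex 357 has 21 neighbors: 179, 851, 811, 374, 833, 185, 590, 667, 676, 478, 484, 579, 697, 860, 917, 605, 722, 178, 369, 249, 418.
N(889) = {179, 374, 769, 185, 153, 590, 667, 484, 579, 697, 867, 860, 917, 722, 178, 377, 369, 249, 418, 755, 289}, |N(889)| = 21.
G on 36 vertices is 21-regular; Kneser K(9,2) on C(9,2)=36 vertices.
Distinct eigenvalues (to 4 d.p.): [21.0, 1.0, -6.0].
Lovász (edge-transitive): ϑ = −36·(-6)/((21)−(-6)) = 8.
= 8.0000000… (decimal).

8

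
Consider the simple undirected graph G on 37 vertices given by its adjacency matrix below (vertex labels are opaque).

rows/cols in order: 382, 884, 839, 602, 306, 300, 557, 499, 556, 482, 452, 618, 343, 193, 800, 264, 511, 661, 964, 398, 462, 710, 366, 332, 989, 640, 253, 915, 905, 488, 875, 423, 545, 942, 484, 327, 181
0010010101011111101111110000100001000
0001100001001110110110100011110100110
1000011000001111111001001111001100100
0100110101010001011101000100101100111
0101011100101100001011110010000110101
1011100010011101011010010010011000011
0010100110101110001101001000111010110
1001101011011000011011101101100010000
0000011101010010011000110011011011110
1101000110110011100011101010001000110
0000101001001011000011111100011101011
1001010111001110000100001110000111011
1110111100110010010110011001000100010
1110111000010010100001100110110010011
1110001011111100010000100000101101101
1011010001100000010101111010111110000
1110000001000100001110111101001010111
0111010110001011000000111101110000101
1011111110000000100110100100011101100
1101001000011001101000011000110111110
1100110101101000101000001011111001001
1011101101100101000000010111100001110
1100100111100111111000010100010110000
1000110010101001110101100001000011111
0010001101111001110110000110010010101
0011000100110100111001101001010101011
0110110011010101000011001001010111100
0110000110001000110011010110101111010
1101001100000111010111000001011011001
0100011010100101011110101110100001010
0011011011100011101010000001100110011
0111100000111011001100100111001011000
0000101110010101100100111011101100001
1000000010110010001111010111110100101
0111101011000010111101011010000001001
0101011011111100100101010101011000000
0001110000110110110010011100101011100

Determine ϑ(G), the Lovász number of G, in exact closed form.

N(800) = {382, 884, 839, 557, 556, 482, 452, 618, 343, 193, 661, 366, 905, 875, 423, 942, 484, 181}, |N(800)| = 18.
Vertex 942 has 18 neighbors: 382, 556, 452, 618, 800, 964, 398, 462, 710, 332, 640, 253, 915, 905, 488, 423, 484, 181.
N(327) = {884, 602, 300, 557, 556, 482, 452, 618, 343, 193, 511, 398, 710, 332, 640, 915, 488, 875}, |N(327)| = 18.
N(482) = {382, 884, 602, 499, 556, 452, 618, 800, 264, 511, 462, 710, 366, 989, 253, 875, 484, 327}, |N(482)| = 18.
Regular of degree 18 on 37 vertices: SR(37,18,8,9) — a Paley graph.
A has 3 distinct eigenvalues ≈ [18.0, 2.5414, -3.5414].
Lovász (edge-transitive): ϑ = −37·(-sqrt(37)/2 - 1/2)/((18)−(-sqrt(37)/2 - 1/2)) = sqrt(37).
ϑ(G) ≈ 6.082763.

sqrt(37)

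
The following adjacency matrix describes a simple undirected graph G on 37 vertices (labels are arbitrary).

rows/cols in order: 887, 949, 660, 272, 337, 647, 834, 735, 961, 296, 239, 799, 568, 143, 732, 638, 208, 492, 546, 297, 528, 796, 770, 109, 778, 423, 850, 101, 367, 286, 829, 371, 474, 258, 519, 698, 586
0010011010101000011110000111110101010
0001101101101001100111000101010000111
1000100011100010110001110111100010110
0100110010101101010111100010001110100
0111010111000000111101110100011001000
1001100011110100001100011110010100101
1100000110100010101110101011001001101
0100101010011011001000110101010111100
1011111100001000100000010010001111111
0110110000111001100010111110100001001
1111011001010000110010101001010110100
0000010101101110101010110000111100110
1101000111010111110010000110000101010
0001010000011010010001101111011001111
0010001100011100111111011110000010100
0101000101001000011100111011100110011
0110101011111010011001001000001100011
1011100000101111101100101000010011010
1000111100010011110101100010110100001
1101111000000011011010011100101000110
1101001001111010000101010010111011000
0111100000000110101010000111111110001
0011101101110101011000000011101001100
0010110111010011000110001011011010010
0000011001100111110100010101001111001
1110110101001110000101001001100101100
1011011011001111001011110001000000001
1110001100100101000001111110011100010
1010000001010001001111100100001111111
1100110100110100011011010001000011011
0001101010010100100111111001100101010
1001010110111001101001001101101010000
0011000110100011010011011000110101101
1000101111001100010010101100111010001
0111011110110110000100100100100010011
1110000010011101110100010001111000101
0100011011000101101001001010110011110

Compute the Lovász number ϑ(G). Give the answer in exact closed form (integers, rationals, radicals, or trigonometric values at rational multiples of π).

sqrt(37)

N(949) = {272, 337, 834, 735, 296, 239, 568, 638, 208, 297, 528, 796, 423, 101, 286, 519, 698, 586}, |N(949)| = 18.
deg(272) = 18; N(272) = {949, 337, 647, 961, 239, 568, 143, 638, 492, 297, 528, 796, 770, 850, 829, 371, 474, 519}.
deg(850) = 18; N(850) = {887, 660, 272, 647, 834, 961, 296, 568, 143, 732, 638, 546, 528, 796, 770, 109, 101, 586}.
N(961) = {887, 660, 272, 337, 647, 834, 735, 568, 208, 109, 850, 829, 371, 474, 258, 519, 698, 586}, |N(961)| = 18.
Every vertex has degree 18 (N=37); SR(37,18,8,9) — a Paley graph.
spec(A) ≈ [18.0, 2.5414, -3.5414] (distinct, 4 d.p.).
ϑ = −N·λ_min/(λ_max−λ_min) = −37·(-sqrt(37)/2 - 1/2)/(18−(-sqrt(37)/2 - 1/2)) = sqrt(37).
= 6.082763… (decimal).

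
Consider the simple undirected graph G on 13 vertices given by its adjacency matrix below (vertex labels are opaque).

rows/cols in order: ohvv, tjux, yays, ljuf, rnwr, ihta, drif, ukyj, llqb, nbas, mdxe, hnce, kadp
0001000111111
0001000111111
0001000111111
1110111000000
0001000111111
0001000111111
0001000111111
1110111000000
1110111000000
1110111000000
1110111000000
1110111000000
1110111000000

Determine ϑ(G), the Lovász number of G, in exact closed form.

N(drif) = {ljuf, ukyj, llqb, nbas, mdxe, hnce, kadp}, |N(drif)| = 7.
Vertex ohvv has 7 neighbors: ljuf, ukyj, llqb, nbas, mdxe, hnce, kadp.
deg(hnce) = 6; N(hnce) = {ohvv, tjux, yays, rnwr, ihta, drif}.
deg(mdxe) = 6; N(mdxe) = {ohvv, tjux, yays, rnwr, ihta, drif}.
G = K_{7,6}: α = 7 = χ(Ḡ), so ϑ = 7.
ϑ(G) ≈ 7.000000.
Check 7 ≤ 7 ≤ 7: collapsed.

7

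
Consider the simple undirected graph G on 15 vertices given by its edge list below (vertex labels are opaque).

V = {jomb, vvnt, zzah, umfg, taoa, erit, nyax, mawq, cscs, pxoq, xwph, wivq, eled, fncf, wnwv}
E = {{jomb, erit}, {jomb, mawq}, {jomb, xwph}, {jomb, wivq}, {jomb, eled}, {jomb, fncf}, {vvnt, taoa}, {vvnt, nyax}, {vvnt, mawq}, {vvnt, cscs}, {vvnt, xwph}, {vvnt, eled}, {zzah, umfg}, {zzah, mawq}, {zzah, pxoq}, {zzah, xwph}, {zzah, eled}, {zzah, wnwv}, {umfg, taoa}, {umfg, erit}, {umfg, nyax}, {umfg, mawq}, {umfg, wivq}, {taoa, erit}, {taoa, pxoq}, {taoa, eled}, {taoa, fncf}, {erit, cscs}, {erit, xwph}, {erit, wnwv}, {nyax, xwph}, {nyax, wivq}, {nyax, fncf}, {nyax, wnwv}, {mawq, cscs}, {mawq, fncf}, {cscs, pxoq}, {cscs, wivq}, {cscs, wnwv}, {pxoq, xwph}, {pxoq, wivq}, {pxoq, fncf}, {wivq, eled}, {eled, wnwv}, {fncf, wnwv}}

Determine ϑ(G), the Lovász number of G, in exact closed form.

5

deg(erit) = 6; N(erit) = {jomb, umfg, taoa, cscs, xwph, wnwv}.
Vertex jomb has 6 neighbors: erit, mawq, xwph, wivq, eled, fncf.
N(taoa) = {vvnt, umfg, erit, pxoq, eled, fncf}, |N(taoa)| = 6.
N(eled) = {jomb, vvnt, zzah, taoa, wivq, wnwv}, |N(eled)| = 6.
15-vertex 6-regular graph: Kneser-type, 2-subsets of [6].
The 3 distinct eigenvalues: [6.0, 1.0, -3.0].
Lovász: ϑ = −15(-3)/(6+-1*(-3)) = 5.
Numerically 5.0000000.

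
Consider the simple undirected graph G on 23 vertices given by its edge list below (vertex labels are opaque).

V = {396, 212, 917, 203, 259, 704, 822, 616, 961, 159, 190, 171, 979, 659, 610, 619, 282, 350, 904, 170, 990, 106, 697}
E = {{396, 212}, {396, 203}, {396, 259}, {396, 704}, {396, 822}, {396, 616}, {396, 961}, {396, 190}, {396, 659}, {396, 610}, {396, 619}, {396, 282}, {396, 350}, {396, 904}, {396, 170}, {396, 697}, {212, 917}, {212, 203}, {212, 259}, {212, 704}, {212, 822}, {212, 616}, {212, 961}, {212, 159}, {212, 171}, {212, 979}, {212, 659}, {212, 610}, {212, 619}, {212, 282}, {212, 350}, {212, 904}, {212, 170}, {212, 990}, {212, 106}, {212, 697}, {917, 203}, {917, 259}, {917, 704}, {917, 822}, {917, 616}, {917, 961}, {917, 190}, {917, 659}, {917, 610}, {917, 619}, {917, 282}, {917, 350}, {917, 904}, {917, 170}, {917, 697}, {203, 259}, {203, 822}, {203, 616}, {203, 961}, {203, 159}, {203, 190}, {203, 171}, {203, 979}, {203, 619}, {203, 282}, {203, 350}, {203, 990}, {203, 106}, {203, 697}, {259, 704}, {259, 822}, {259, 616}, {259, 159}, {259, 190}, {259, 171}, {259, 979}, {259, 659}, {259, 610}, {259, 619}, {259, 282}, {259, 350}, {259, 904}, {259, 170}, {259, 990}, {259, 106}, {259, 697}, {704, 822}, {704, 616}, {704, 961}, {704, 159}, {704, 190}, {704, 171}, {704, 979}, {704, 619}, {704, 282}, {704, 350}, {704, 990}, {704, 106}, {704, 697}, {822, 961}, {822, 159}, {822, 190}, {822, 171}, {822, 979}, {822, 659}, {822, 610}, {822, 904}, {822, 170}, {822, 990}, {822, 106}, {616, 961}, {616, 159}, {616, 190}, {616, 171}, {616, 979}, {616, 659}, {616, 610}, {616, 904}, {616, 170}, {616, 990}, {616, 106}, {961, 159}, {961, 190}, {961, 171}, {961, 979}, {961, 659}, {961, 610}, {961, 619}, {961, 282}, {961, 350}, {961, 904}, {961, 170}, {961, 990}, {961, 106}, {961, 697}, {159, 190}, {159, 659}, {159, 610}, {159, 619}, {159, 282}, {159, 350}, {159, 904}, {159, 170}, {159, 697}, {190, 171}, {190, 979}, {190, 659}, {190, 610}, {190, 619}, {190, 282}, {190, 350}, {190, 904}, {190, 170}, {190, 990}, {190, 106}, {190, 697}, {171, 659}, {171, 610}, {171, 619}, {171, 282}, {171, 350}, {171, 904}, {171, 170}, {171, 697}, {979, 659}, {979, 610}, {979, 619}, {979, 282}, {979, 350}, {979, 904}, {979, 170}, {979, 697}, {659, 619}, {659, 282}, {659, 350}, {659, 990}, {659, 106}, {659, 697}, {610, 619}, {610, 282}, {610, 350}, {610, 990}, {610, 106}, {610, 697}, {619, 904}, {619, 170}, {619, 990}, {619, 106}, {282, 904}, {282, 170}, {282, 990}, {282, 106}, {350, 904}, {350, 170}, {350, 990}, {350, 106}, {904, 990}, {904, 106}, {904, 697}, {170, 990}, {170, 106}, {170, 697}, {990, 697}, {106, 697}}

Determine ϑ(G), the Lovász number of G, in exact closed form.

7

Vertex 822 has 17 neighbors: 396, 212, 917, 203, 259, 704, 961, 159, 190, 171, 979, 659, 610, 904, 170, 990, 106.
deg(190) = 21; N(190) = {396, 917, 203, 259, 704, 822, 616, 961, 159, 171, 979, 659, 610, 619, 282, 350, 904, 170, 990, 106, 697}.
deg(159) = 16; N(159) = {212, 203, 259, 704, 822, 616, 961, 190, 659, 610, 619, 282, 350, 904, 170, 697}.
Vertex 990 has 16 neighbors: 212, 203, 259, 704, 822, 616, 961, 190, 659, 610, 619, 282, 350, 904, 170, 697.
Complete multipartite on [7, 6, 6, 2, 2]: sandwich collapses at ϑ=7.
Numerically 7.0000.
Check 7 ≤ 7 ≤ 7: collapsed.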